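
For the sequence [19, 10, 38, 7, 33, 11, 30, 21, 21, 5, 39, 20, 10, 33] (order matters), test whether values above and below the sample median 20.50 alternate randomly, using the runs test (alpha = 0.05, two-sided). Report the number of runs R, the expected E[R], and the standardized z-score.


Step 1: Compute median = 20.50; label A = above, B = below.
Labels in order: BBABABAAABABBA  (n_A = 7, n_B = 7)
Step 2: Count runs R = 10.
Step 3: Under H0 (random ordering), E[R] = 2*n_A*n_B/(n_A+n_B) + 1 = 2*7*7/14 + 1 = 8.0000.
        Var[R] = 2*n_A*n_B*(2*n_A*n_B - n_A - n_B) / ((n_A+n_B)^2 * (n_A+n_B-1)) = 8232/2548 = 3.2308.
        SD[R] = 1.7974.
Step 4: Continuity-corrected z = (R - 0.5 - E[R]) / SD[R] = (10 - 0.5 - 8.0000) / 1.7974 = 0.8345.
Step 5: Two-sided p-value via normal approximation = 2*(1 - Phi(|z|)) = 0.403986.
Step 6: alpha = 0.05. fail to reject H0.

R = 10, z = 0.8345, p = 0.403986, fail to reject H0.


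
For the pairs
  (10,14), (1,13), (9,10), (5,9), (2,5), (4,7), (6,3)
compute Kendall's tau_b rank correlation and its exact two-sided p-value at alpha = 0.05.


Step 1: Enumerate the 21 unordered pairs (i,j) with i<j and classify each by sign(x_j-x_i) * sign(y_j-y_i).
  (1,2):dx=-9,dy=-1->C; (1,3):dx=-1,dy=-4->C; (1,4):dx=-5,dy=-5->C; (1,5):dx=-8,dy=-9->C
  (1,6):dx=-6,dy=-7->C; (1,7):dx=-4,dy=-11->C; (2,3):dx=+8,dy=-3->D; (2,4):dx=+4,dy=-4->D
  (2,5):dx=+1,dy=-8->D; (2,6):dx=+3,dy=-6->D; (2,7):dx=+5,dy=-10->D; (3,4):dx=-4,dy=-1->C
  (3,5):dx=-7,dy=-5->C; (3,6):dx=-5,dy=-3->C; (3,7):dx=-3,dy=-7->C; (4,5):dx=-3,dy=-4->C
  (4,6):dx=-1,dy=-2->C; (4,7):dx=+1,dy=-6->D; (5,6):dx=+2,dy=+2->C; (5,7):dx=+4,dy=-2->D
  (6,7):dx=+2,dy=-4->D
Step 2: C = 13, D = 8, total pairs = 21.
Step 3: tau = (C - D)/(n(n-1)/2) = (13 - 8)/21 = 0.238095.
Step 4: Exact two-sided p-value (enumerate n! = 5040 permutations of y under H0): p = 0.561905.
Step 5: alpha = 0.05. fail to reject H0.

tau_b = 0.2381 (C=13, D=8), p = 0.561905, fail to reject H0.


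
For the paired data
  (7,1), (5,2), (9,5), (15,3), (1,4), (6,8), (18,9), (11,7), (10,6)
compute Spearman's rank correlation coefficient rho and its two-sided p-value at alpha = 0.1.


Step 1: Rank x and y separately (midranks; no ties here).
rank(x): 7->4, 5->2, 9->5, 15->8, 1->1, 6->3, 18->9, 11->7, 10->6
rank(y): 1->1, 2->2, 5->5, 3->3, 4->4, 8->8, 9->9, 7->7, 6->6
Step 2: d_i = R_x(i) - R_y(i); compute d_i^2.
  (4-1)^2=9, (2-2)^2=0, (5-5)^2=0, (8-3)^2=25, (1-4)^2=9, (3-8)^2=25, (9-9)^2=0, (7-7)^2=0, (6-6)^2=0
sum(d^2) = 68.
Step 3: rho = 1 - 6*68 / (9*(9^2 - 1)) = 1 - 408/720 = 0.433333.
Step 4: Under H0, t = rho * sqrt((n-2)/(1-rho^2)) = 1.2721 ~ t(7).
Step 5: Two-sided p-value from the t-distribution with 7 df = 0.243952.
Step 6: alpha = 0.1. fail to reject H0.

rho = 0.4333, p = 0.243952, fail to reject H0 at alpha = 0.1.


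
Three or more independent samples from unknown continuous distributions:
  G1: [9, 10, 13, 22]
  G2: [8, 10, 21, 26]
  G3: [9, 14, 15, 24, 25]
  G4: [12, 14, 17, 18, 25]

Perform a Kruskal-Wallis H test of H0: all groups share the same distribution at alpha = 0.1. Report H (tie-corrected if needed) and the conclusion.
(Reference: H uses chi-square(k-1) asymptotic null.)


Step 1: Combine all N = 18 observations and assign midranks.
sorted (value, group, rank): (8,G2,1), (9,G1,2.5), (9,G3,2.5), (10,G1,4.5), (10,G2,4.5), (12,G4,6), (13,G1,7), (14,G3,8.5), (14,G4,8.5), (15,G3,10), (17,G4,11), (18,G4,12), (21,G2,13), (22,G1,14), (24,G3,15), (25,G3,16.5), (25,G4,16.5), (26,G2,18)
Step 2: Sum ranks within each group.
R_1 = 28 (n_1 = 4)
R_2 = 36.5 (n_2 = 4)
R_3 = 52.5 (n_3 = 5)
R_4 = 54 (n_4 = 5)
Step 3: H = 12/(N(N+1)) * sum(R_i^2/n_i) - 3(N+1)
     = 12/(18*19) * (28^2/4 + 36.5^2/4 + 52.5^2/5 + 54^2/5) - 3*19
     = 0.035088 * 1663.51 - 57
     = 1.368860.
Step 4: Ties present; correction factor C = 1 - 24/(18^3 - 18) = 0.995872. Corrected H = 1.368860 / 0.995872 = 1.374534.
Step 5: Under H0, H ~ chi^2(3); p-value = 0.711515.
Step 6: alpha = 0.1. fail to reject H0.

H = 1.3745, df = 3, p = 0.711515, fail to reject H0.


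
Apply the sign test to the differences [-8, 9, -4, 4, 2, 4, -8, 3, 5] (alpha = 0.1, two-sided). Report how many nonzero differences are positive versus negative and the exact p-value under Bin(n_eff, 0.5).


Step 1: Discard zero differences. Original n = 9; n_eff = number of nonzero differences = 9.
Nonzero differences (with sign): -8, +9, -4, +4, +2, +4, -8, +3, +5
Step 2: Count signs: positive = 6, negative = 3.
Step 3: Under H0: P(positive) = 0.5, so the number of positives S ~ Bin(9, 0.5).
Step 4: Two-sided exact p-value = sum of Bin(9,0.5) probabilities at or below the observed probability = 0.507812.
Step 5: alpha = 0.1. fail to reject H0.

n_eff = 9, pos = 6, neg = 3, p = 0.507812, fail to reject H0.


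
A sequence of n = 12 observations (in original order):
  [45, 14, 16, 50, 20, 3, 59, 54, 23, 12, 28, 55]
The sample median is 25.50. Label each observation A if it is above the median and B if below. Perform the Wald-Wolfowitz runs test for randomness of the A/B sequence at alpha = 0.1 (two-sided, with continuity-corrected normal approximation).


Step 1: Compute median = 25.50; label A = above, B = below.
Labels in order: ABBABBAABBAA  (n_A = 6, n_B = 6)
Step 2: Count runs R = 7.
Step 3: Under H0 (random ordering), E[R] = 2*n_A*n_B/(n_A+n_B) + 1 = 2*6*6/12 + 1 = 7.0000.
        Var[R] = 2*n_A*n_B*(2*n_A*n_B - n_A - n_B) / ((n_A+n_B)^2 * (n_A+n_B-1)) = 4320/1584 = 2.7273.
        SD[R] = 1.6514.
Step 4: R = E[R], so z = 0 with no continuity correction.
Step 5: Two-sided p-value via normal approximation = 2*(1 - Phi(|z|)) = 1.000000.
Step 6: alpha = 0.1. fail to reject H0.

R = 7, z = 0.0000, p = 1.000000, fail to reject H0.


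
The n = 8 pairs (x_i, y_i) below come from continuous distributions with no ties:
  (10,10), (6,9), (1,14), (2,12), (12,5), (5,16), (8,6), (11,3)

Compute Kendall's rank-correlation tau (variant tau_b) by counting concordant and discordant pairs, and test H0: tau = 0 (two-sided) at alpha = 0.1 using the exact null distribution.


Step 1: Enumerate the 28 unordered pairs (i,j) with i<j and classify each by sign(x_j-x_i) * sign(y_j-y_i).
  (1,2):dx=-4,dy=-1->C; (1,3):dx=-9,dy=+4->D; (1,4):dx=-8,dy=+2->D; (1,5):dx=+2,dy=-5->D
  (1,6):dx=-5,dy=+6->D; (1,7):dx=-2,dy=-4->C; (1,8):dx=+1,dy=-7->D; (2,3):dx=-5,dy=+5->D
  (2,4):dx=-4,dy=+3->D; (2,5):dx=+6,dy=-4->D; (2,6):dx=-1,dy=+7->D; (2,7):dx=+2,dy=-3->D
  (2,8):dx=+5,dy=-6->D; (3,4):dx=+1,dy=-2->D; (3,5):dx=+11,dy=-9->D; (3,6):dx=+4,dy=+2->C
  (3,7):dx=+7,dy=-8->D; (3,8):dx=+10,dy=-11->D; (4,5):dx=+10,dy=-7->D; (4,6):dx=+3,dy=+4->C
  (4,7):dx=+6,dy=-6->D; (4,8):dx=+9,dy=-9->D; (5,6):dx=-7,dy=+11->D; (5,7):dx=-4,dy=+1->D
  (5,8):dx=-1,dy=-2->C; (6,7):dx=+3,dy=-10->D; (6,8):dx=+6,dy=-13->D; (7,8):dx=+3,dy=-3->D
Step 2: C = 5, D = 23, total pairs = 28.
Step 3: tau = (C - D)/(n(n-1)/2) = (5 - 23)/28 = -0.642857.
Step 4: Exact two-sided p-value (enumerate n! = 40320 permutations of y under H0): p = 0.031151.
Step 5: alpha = 0.1. reject H0.

tau_b = -0.6429 (C=5, D=23), p = 0.031151, reject H0.


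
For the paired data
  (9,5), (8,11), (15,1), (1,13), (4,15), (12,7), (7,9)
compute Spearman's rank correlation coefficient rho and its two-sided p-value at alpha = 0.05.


Step 1: Rank x and y separately (midranks; no ties here).
rank(x): 9->5, 8->4, 15->7, 1->1, 4->2, 12->6, 7->3
rank(y): 5->2, 11->5, 1->1, 13->6, 15->7, 7->3, 9->4
Step 2: d_i = R_x(i) - R_y(i); compute d_i^2.
  (5-2)^2=9, (4-5)^2=1, (7-1)^2=36, (1-6)^2=25, (2-7)^2=25, (6-3)^2=9, (3-4)^2=1
sum(d^2) = 106.
Step 3: rho = 1 - 6*106 / (7*(7^2 - 1)) = 1 - 636/336 = -0.892857.
Step 4: Under H0, t = rho * sqrt((n-2)/(1-rho^2)) = -4.4333 ~ t(5).
Step 5: Two-sided p-value from the t-distribution with 5 df = 0.006807.
Step 6: alpha = 0.05. reject H0.

rho = -0.8929, p = 0.006807, reject H0 at alpha = 0.05.


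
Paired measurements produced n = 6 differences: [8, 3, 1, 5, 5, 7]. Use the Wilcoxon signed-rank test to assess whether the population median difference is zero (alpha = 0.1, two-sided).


Step 1: Drop any zero differences (none here) and take |d_i|.
|d| = [8, 3, 1, 5, 5, 7]
Step 2: Midrank |d_i| (ties get averaged ranks).
ranks: |8|->6, |3|->2, |1|->1, |5|->3.5, |5|->3.5, |7|->5
Step 3: Attach original signs; sum ranks with positive sign and with negative sign.
W+ = 6 + 2 + 1 + 3.5 + 3.5 + 5 = 21
W- = 0 = 0
(Check: W+ + W- = 21 should equal n(n+1)/2 = 21.)
Step 4: Test statistic W = min(W+, W-) = 0.
Step 5: Ties in |d|, so use the tie-corrected normal approximation.
        E[W] = n(n+1)/4 = 6*7/4 = 10.5.
        Tie groups: |d|=5 (t=2); sum(t^3 - t) = 6.
        Var[W] = n(n+1)(2n+1)/24 - sum(t^3-t)/48 = 546/24 - 6/48 = 22.625.
        z = (W - E[W]) / sqrt(Var[W]) = (0 - 10.5) / 4.7566 = -2.2075.
        Two-sided p = 2*Phi(z) = 0.027281.
Step 6: alpha = 0.1. reject H0.

W+ = 21, W- = 0, W = min = 0, p = 0.027281, reject H0.


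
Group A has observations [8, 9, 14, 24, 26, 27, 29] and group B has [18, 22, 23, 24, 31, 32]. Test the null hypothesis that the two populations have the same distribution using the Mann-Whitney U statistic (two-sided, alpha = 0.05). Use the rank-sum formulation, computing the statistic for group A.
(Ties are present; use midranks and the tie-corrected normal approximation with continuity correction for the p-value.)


Step 1: Combine and sort all 13 observations; assign midranks.
sorted (value, group): (8,X), (9,X), (14,X), (18,Y), (22,Y), (23,Y), (24,X), (24,Y), (26,X), (27,X), (29,X), (31,Y), (32,Y)
ranks: 8->1, 9->2, 14->3, 18->4, 22->5, 23->6, 24->7.5, 24->7.5, 26->9, 27->10, 29->11, 31->12, 32->13
Step 2: Rank sum for X: R1 = 1 + 2 + 3 + 7.5 + 9 + 10 + 11 = 43.5.
Step 3: U_X = R1 - n1(n1+1)/2 = 43.5 - 7*8/2 = 43.5 - 28 = 15.5.
       U_Y = n1*n2 - U_X = 42 - 15.5 = 26.5.
Step 4: Ties are present, so use the tie-corrected normal approximation (with continuity correction) for the p-value.
Step 5: p-value = 0.474443; compare to alpha = 0.05. fail to reject H0.

U_X = 15.5, p = 0.474443, fail to reject H0 at alpha = 0.05.


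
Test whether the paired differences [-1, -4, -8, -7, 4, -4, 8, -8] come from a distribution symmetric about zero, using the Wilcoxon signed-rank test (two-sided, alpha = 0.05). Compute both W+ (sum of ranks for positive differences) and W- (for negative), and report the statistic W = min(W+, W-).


Step 1: Drop any zero differences (none here) and take |d_i|.
|d| = [1, 4, 8, 7, 4, 4, 8, 8]
Step 2: Midrank |d_i| (ties get averaged ranks).
ranks: |1|->1, |4|->3, |8|->7, |7|->5, |4|->3, |4|->3, |8|->7, |8|->7
Step 3: Attach original signs; sum ranks with positive sign and with negative sign.
W+ = 3 + 7 = 10
W- = 1 + 3 + 7 + 5 + 3 + 7 = 26
(Check: W+ + W- = 36 should equal n(n+1)/2 = 36.)
Step 4: Test statistic W = min(W+, W-) = 10.
Step 5: Ties in |d|, so use the tie-corrected normal approximation.
        E[W] = n(n+1)/4 = 8*9/4 = 18.
        Tie groups: |d|=4 (t=3), |d|=8 (t=3); sum(t^3 - t) = 48.
        Var[W] = n(n+1)(2n+1)/24 - sum(t^3-t)/48 = 1224/24 - 48/48 = 50.
        z = (W - E[W]) / sqrt(Var[W]) = (10 - 18) / 7.0711 = -1.1314.
        Two-sided p = 2*Phi(z) = 0.257899.
Step 6: alpha = 0.05. fail to reject H0.

W+ = 10, W- = 26, W = min = 10, p = 0.257899, fail to reject H0.


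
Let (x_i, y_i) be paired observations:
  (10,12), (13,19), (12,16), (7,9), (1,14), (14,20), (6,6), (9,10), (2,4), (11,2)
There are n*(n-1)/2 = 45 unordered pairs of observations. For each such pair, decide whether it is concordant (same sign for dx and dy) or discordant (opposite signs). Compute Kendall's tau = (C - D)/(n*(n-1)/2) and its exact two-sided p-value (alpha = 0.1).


Step 1: Enumerate the 45 unordered pairs (i,j) with i<j and classify each by sign(x_j-x_i) * sign(y_j-y_i).
  (1,2):dx=+3,dy=+7->C; (1,3):dx=+2,dy=+4->C; (1,4):dx=-3,dy=-3->C; (1,5):dx=-9,dy=+2->D
  (1,6):dx=+4,dy=+8->C; (1,7):dx=-4,dy=-6->C; (1,8):dx=-1,dy=-2->C; (1,9):dx=-8,dy=-8->C
  (1,10):dx=+1,dy=-10->D; (2,3):dx=-1,dy=-3->C; (2,4):dx=-6,dy=-10->C; (2,5):dx=-12,dy=-5->C
  (2,6):dx=+1,dy=+1->C; (2,7):dx=-7,dy=-13->C; (2,8):dx=-4,dy=-9->C; (2,9):dx=-11,dy=-15->C
  (2,10):dx=-2,dy=-17->C; (3,4):dx=-5,dy=-7->C; (3,5):dx=-11,dy=-2->C; (3,6):dx=+2,dy=+4->C
  (3,7):dx=-6,dy=-10->C; (3,8):dx=-3,dy=-6->C; (3,9):dx=-10,dy=-12->C; (3,10):dx=-1,dy=-14->C
  (4,5):dx=-6,dy=+5->D; (4,6):dx=+7,dy=+11->C; (4,7):dx=-1,dy=-3->C; (4,8):dx=+2,dy=+1->C
  (4,9):dx=-5,dy=-5->C; (4,10):dx=+4,dy=-7->D; (5,6):dx=+13,dy=+6->C; (5,7):dx=+5,dy=-8->D
  (5,8):dx=+8,dy=-4->D; (5,9):dx=+1,dy=-10->D; (5,10):dx=+10,dy=-12->D; (6,7):dx=-8,dy=-14->C
  (6,8):dx=-5,dy=-10->C; (6,9):dx=-12,dy=-16->C; (6,10):dx=-3,dy=-18->C; (7,8):dx=+3,dy=+4->C
  (7,9):dx=-4,dy=-2->C; (7,10):dx=+5,dy=-4->D; (8,9):dx=-7,dy=-6->C; (8,10):dx=+2,dy=-8->D
  (9,10):dx=+9,dy=-2->D
Step 2: C = 34, D = 11, total pairs = 45.
Step 3: tau = (C - D)/(n(n-1)/2) = (34 - 11)/45 = 0.511111.
Step 4: Exact two-sided p-value (enumerate n! = 3628800 permutations of y under H0): p = 0.046623.
Step 5: alpha = 0.1. reject H0.

tau_b = 0.5111 (C=34, D=11), p = 0.046623, reject H0.


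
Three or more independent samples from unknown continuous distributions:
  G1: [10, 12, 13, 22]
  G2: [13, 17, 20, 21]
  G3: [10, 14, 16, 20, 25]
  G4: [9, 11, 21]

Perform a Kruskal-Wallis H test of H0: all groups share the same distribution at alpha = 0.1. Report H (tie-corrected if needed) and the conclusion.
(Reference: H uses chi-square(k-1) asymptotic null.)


Step 1: Combine all N = 16 observations and assign midranks.
sorted (value, group, rank): (9,G4,1), (10,G1,2.5), (10,G3,2.5), (11,G4,4), (12,G1,5), (13,G1,6.5), (13,G2,6.5), (14,G3,8), (16,G3,9), (17,G2,10), (20,G2,11.5), (20,G3,11.5), (21,G2,13.5), (21,G4,13.5), (22,G1,15), (25,G3,16)
Step 2: Sum ranks within each group.
R_1 = 29 (n_1 = 4)
R_2 = 41.5 (n_2 = 4)
R_3 = 47 (n_3 = 5)
R_4 = 18.5 (n_4 = 3)
Step 3: H = 12/(N(N+1)) * sum(R_i^2/n_i) - 3(N+1)
     = 12/(16*17) * (29^2/4 + 41.5^2/4 + 47^2/5 + 18.5^2/3) - 3*17
     = 0.044118 * 1196.7 - 51
     = 1.795404.
Step 4: Ties present; correction factor C = 1 - 24/(16^3 - 16) = 0.994118. Corrected H = 1.795404 / 0.994118 = 1.806028.
Step 5: Under H0, H ~ chi^2(3); p-value = 0.613624.
Step 6: alpha = 0.1. fail to reject H0.

H = 1.8060, df = 3, p = 0.613624, fail to reject H0.


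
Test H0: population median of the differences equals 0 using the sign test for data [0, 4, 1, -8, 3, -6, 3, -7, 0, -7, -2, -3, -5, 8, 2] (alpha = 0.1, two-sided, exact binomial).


Step 1: Discard zero differences. Original n = 15; n_eff = number of nonzero differences = 13.
Nonzero differences (with sign): +4, +1, -8, +3, -6, +3, -7, -7, -2, -3, -5, +8, +2
Step 2: Count signs: positive = 6, negative = 7.
Step 3: Under H0: P(positive) = 0.5, so the number of positives S ~ Bin(13, 0.5).
Step 4: Two-sided exact p-value = sum of Bin(13,0.5) probabilities at or below the observed probability = 1.000000.
Step 5: alpha = 0.1. fail to reject H0.

n_eff = 13, pos = 6, neg = 7, p = 1.000000, fail to reject H0.


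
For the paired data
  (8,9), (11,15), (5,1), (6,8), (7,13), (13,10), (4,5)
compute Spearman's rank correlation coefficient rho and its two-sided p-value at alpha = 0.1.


Step 1: Rank x and y separately (midranks; no ties here).
rank(x): 8->5, 11->6, 5->2, 6->3, 7->4, 13->7, 4->1
rank(y): 9->4, 15->7, 1->1, 8->3, 13->6, 10->5, 5->2
Step 2: d_i = R_x(i) - R_y(i); compute d_i^2.
  (5-4)^2=1, (6-7)^2=1, (2-1)^2=1, (3-3)^2=0, (4-6)^2=4, (7-5)^2=4, (1-2)^2=1
sum(d^2) = 12.
Step 3: rho = 1 - 6*12 / (7*(7^2 - 1)) = 1 - 72/336 = 0.785714.
Step 4: Under H0, t = rho * sqrt((n-2)/(1-rho^2)) = 2.8402 ~ t(5).
Step 5: Two-sided p-value from the t-distribution with 5 df = 0.036238.
Step 6: alpha = 0.1. reject H0.

rho = 0.7857, p = 0.036238, reject H0 at alpha = 0.1.


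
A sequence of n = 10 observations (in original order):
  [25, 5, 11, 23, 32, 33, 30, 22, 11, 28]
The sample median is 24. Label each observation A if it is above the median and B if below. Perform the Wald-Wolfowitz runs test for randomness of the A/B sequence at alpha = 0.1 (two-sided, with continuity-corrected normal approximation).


Step 1: Compute median = 24; label A = above, B = below.
Labels in order: ABBBAAABBA  (n_A = 5, n_B = 5)
Step 2: Count runs R = 5.
Step 3: Under H0 (random ordering), E[R] = 2*n_A*n_B/(n_A+n_B) + 1 = 2*5*5/10 + 1 = 6.0000.
        Var[R] = 2*n_A*n_B*(2*n_A*n_B - n_A - n_B) / ((n_A+n_B)^2 * (n_A+n_B-1)) = 2000/900 = 2.2222.
        SD[R] = 1.4907.
Step 4: Continuity-corrected z = (R + 0.5 - E[R]) / SD[R] = (5 + 0.5 - 6.0000) / 1.4907 = -0.3354.
Step 5: Two-sided p-value via normal approximation = 2*(1 - Phi(|z|)) = 0.737316.
Step 6: alpha = 0.1. fail to reject H0.

R = 5, z = -0.3354, p = 0.737316, fail to reject H0.


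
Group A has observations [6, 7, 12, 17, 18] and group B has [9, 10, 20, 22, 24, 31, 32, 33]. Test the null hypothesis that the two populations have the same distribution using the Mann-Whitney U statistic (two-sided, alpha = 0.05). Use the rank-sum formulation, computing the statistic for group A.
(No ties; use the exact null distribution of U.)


Step 1: Combine and sort all 13 observations; assign midranks.
sorted (value, group): (6,X), (7,X), (9,Y), (10,Y), (12,X), (17,X), (18,X), (20,Y), (22,Y), (24,Y), (31,Y), (32,Y), (33,Y)
ranks: 6->1, 7->2, 9->3, 10->4, 12->5, 17->6, 18->7, 20->8, 22->9, 24->10, 31->11, 32->12, 33->13
Step 2: Rank sum for X: R1 = 1 + 2 + 5 + 6 + 7 = 21.
Step 3: U_X = R1 - n1(n1+1)/2 = 21 - 5*6/2 = 21 - 15 = 6.
       U_Y = n1*n2 - U_X = 40 - 6 = 34.
Step 4: No ties, so the exact null distribution of U (based on enumerating the C(13,5) = 1287 equally likely rank assignments) gives the two-sided p-value.
Step 5: p-value = 0.045066; compare to alpha = 0.05. reject H0.

U_X = 6, p = 0.045066, reject H0 at alpha = 0.05.


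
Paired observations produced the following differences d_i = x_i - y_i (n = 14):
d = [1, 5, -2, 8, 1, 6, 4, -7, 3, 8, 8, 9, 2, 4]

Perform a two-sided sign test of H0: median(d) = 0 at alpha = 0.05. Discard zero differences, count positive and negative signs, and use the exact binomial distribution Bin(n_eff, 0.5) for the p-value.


Step 1: Discard zero differences. Original n = 14; n_eff = number of nonzero differences = 14.
Nonzero differences (with sign): +1, +5, -2, +8, +1, +6, +4, -7, +3, +8, +8, +9, +2, +4
Step 2: Count signs: positive = 12, negative = 2.
Step 3: Under H0: P(positive) = 0.5, so the number of positives S ~ Bin(14, 0.5).
Step 4: Two-sided exact p-value = sum of Bin(14,0.5) probabilities at or below the observed probability = 0.012939.
Step 5: alpha = 0.05. reject H0.

n_eff = 14, pos = 12, neg = 2, p = 0.012939, reject H0.


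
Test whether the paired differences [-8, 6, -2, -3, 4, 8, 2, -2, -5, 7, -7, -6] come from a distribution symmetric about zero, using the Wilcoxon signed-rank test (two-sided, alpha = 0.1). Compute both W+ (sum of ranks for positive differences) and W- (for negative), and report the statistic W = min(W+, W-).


Step 1: Drop any zero differences (none here) and take |d_i|.
|d| = [8, 6, 2, 3, 4, 8, 2, 2, 5, 7, 7, 6]
Step 2: Midrank |d_i| (ties get averaged ranks).
ranks: |8|->11.5, |6|->7.5, |2|->2, |3|->4, |4|->5, |8|->11.5, |2|->2, |2|->2, |5|->6, |7|->9.5, |7|->9.5, |6|->7.5
Step 3: Attach original signs; sum ranks with positive sign and with negative sign.
W+ = 7.5 + 5 + 11.5 + 2 + 9.5 = 35.5
W- = 11.5 + 2 + 4 + 2 + 6 + 9.5 + 7.5 = 42.5
(Check: W+ + W- = 78 should equal n(n+1)/2 = 78.)
Step 4: Test statistic W = min(W+, W-) = 35.5.
Step 5: Ties in |d|, so use the tie-corrected normal approximation.
        E[W] = n(n+1)/4 = 12*13/4 = 39.
        Tie groups: |d|=2 (t=3), |d|=6 (t=2), |d|=7 (t=2), |d|=8 (t=2); sum(t^3 - t) = 42.
        Var[W] = n(n+1)(2n+1)/24 - sum(t^3-t)/48 = 3900/24 - 42/48 = 161.625.
        z = (W - E[W]) / sqrt(Var[W]) = (35.5 - 39) / 12.7132 = -0.2753.
        Two-sided p = 2*Phi(z) = 0.783082.
Step 6: alpha = 0.1. fail to reject H0.

W+ = 35.5, W- = 42.5, W = min = 35.5, p = 0.783082, fail to reject H0.


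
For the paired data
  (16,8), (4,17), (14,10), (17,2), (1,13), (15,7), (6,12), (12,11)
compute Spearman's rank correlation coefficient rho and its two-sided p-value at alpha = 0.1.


Step 1: Rank x and y separately (midranks; no ties here).
rank(x): 16->7, 4->2, 14->5, 17->8, 1->1, 15->6, 6->3, 12->4
rank(y): 8->3, 17->8, 10->4, 2->1, 13->7, 7->2, 12->6, 11->5
Step 2: d_i = R_x(i) - R_y(i); compute d_i^2.
  (7-3)^2=16, (2-8)^2=36, (5-4)^2=1, (8-1)^2=49, (1-7)^2=36, (6-2)^2=16, (3-6)^2=9, (4-5)^2=1
sum(d^2) = 164.
Step 3: rho = 1 - 6*164 / (8*(8^2 - 1)) = 1 - 984/504 = -0.952381.
Step 4: Under H0, t = rho * sqrt((n-2)/(1-rho^2)) = -7.6509 ~ t(6).
Step 5: Two-sided p-value from the t-distribution with 6 df = 0.000260.
Step 6: alpha = 0.1. reject H0.

rho = -0.9524, p = 0.000260, reject H0 at alpha = 0.1.


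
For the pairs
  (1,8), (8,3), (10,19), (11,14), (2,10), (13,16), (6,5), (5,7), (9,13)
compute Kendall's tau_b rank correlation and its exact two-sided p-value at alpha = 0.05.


Step 1: Enumerate the 36 unordered pairs (i,j) with i<j and classify each by sign(x_j-x_i) * sign(y_j-y_i).
  (1,2):dx=+7,dy=-5->D; (1,3):dx=+9,dy=+11->C; (1,4):dx=+10,dy=+6->C; (1,5):dx=+1,dy=+2->C
  (1,6):dx=+12,dy=+8->C; (1,7):dx=+5,dy=-3->D; (1,8):dx=+4,dy=-1->D; (1,9):dx=+8,dy=+5->C
  (2,3):dx=+2,dy=+16->C; (2,4):dx=+3,dy=+11->C; (2,5):dx=-6,dy=+7->D; (2,6):dx=+5,dy=+13->C
  (2,7):dx=-2,dy=+2->D; (2,8):dx=-3,dy=+4->D; (2,9):dx=+1,dy=+10->C; (3,4):dx=+1,dy=-5->D
  (3,5):dx=-8,dy=-9->C; (3,6):dx=+3,dy=-3->D; (3,7):dx=-4,dy=-14->C; (3,8):dx=-5,dy=-12->C
  (3,9):dx=-1,dy=-6->C; (4,5):dx=-9,dy=-4->C; (4,6):dx=+2,dy=+2->C; (4,7):dx=-5,dy=-9->C
  (4,8):dx=-6,dy=-7->C; (4,9):dx=-2,dy=-1->C; (5,6):dx=+11,dy=+6->C; (5,7):dx=+4,dy=-5->D
  (5,8):dx=+3,dy=-3->D; (5,9):dx=+7,dy=+3->C; (6,7):dx=-7,dy=-11->C; (6,8):dx=-8,dy=-9->C
  (6,9):dx=-4,dy=-3->C; (7,8):dx=-1,dy=+2->D; (7,9):dx=+3,dy=+8->C; (8,9):dx=+4,dy=+6->C
Step 2: C = 25, D = 11, total pairs = 36.
Step 3: tau = (C - D)/(n(n-1)/2) = (25 - 11)/36 = 0.388889.
Step 4: Exact two-sided p-value (enumerate n! = 362880 permutations of y under H0): p = 0.180181.
Step 5: alpha = 0.05. fail to reject H0.

tau_b = 0.3889 (C=25, D=11), p = 0.180181, fail to reject H0.


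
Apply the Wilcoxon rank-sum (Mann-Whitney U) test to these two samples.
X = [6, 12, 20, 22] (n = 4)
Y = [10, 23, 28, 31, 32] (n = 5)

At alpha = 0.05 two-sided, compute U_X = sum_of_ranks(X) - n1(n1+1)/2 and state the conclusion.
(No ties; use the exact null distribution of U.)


Step 1: Combine and sort all 9 observations; assign midranks.
sorted (value, group): (6,X), (10,Y), (12,X), (20,X), (22,X), (23,Y), (28,Y), (31,Y), (32,Y)
ranks: 6->1, 10->2, 12->3, 20->4, 22->5, 23->6, 28->7, 31->8, 32->9
Step 2: Rank sum for X: R1 = 1 + 3 + 4 + 5 = 13.
Step 3: U_X = R1 - n1(n1+1)/2 = 13 - 4*5/2 = 13 - 10 = 3.
       U_Y = n1*n2 - U_X = 20 - 3 = 17.
Step 4: No ties, so the exact null distribution of U (based on enumerating the C(9,4) = 126 equally likely rank assignments) gives the two-sided p-value.
Step 5: p-value = 0.111111; compare to alpha = 0.05. fail to reject H0.

U_X = 3, p = 0.111111, fail to reject H0 at alpha = 0.05.


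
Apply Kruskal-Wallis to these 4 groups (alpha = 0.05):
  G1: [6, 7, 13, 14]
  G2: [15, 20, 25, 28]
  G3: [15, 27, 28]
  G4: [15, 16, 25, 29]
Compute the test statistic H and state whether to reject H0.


Step 1: Combine all N = 15 observations and assign midranks.
sorted (value, group, rank): (6,G1,1), (7,G1,2), (13,G1,3), (14,G1,4), (15,G2,6), (15,G3,6), (15,G4,6), (16,G4,8), (20,G2,9), (25,G2,10.5), (25,G4,10.5), (27,G3,12), (28,G2,13.5), (28,G3,13.5), (29,G4,15)
Step 2: Sum ranks within each group.
R_1 = 10 (n_1 = 4)
R_2 = 39 (n_2 = 4)
R_3 = 31.5 (n_3 = 3)
R_4 = 39.5 (n_4 = 4)
Step 3: H = 12/(N(N+1)) * sum(R_i^2/n_i) - 3(N+1)
     = 12/(15*16) * (10^2/4 + 39^2/4 + 31.5^2/3 + 39.5^2/4) - 3*16
     = 0.050000 * 1126.06 - 48
     = 8.303125.
Step 4: Ties present; correction factor C = 1 - 36/(15^3 - 15) = 0.989286. Corrected H = 8.303125 / 0.989286 = 8.393051.
Step 5: Under H0, H ~ chi^2(3); p-value = 0.038550.
Step 6: alpha = 0.05. reject H0.

H = 8.3931, df = 3, p = 0.038550, reject H0.


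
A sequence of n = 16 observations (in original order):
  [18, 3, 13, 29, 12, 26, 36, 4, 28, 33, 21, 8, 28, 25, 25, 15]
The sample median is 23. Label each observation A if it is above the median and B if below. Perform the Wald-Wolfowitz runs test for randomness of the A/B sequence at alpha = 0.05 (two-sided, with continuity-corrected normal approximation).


Step 1: Compute median = 23; label A = above, B = below.
Labels in order: BBBABAABAABBAAAB  (n_A = 8, n_B = 8)
Step 2: Count runs R = 9.
Step 3: Under H0 (random ordering), E[R] = 2*n_A*n_B/(n_A+n_B) + 1 = 2*8*8/16 + 1 = 9.0000.
        Var[R] = 2*n_A*n_B*(2*n_A*n_B - n_A - n_B) / ((n_A+n_B)^2 * (n_A+n_B-1)) = 14336/3840 = 3.7333.
        SD[R] = 1.9322.
Step 4: R = E[R], so z = 0 with no continuity correction.
Step 5: Two-sided p-value via normal approximation = 2*(1 - Phi(|z|)) = 1.000000.
Step 6: alpha = 0.05. fail to reject H0.

R = 9, z = 0.0000, p = 1.000000, fail to reject H0.


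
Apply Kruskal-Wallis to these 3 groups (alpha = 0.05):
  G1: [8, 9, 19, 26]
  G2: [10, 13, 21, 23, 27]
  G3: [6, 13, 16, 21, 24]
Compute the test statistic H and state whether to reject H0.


Step 1: Combine all N = 14 observations and assign midranks.
sorted (value, group, rank): (6,G3,1), (8,G1,2), (9,G1,3), (10,G2,4), (13,G2,5.5), (13,G3,5.5), (16,G3,7), (19,G1,8), (21,G2,9.5), (21,G3,9.5), (23,G2,11), (24,G3,12), (26,G1,13), (27,G2,14)
Step 2: Sum ranks within each group.
R_1 = 26 (n_1 = 4)
R_2 = 44 (n_2 = 5)
R_3 = 35 (n_3 = 5)
Step 3: H = 12/(N(N+1)) * sum(R_i^2/n_i) - 3(N+1)
     = 12/(14*15) * (26^2/4 + 44^2/5 + 35^2/5) - 3*15
     = 0.057143 * 801.2 - 45
     = 0.782857.
Step 4: Ties present; correction factor C = 1 - 12/(14^3 - 14) = 0.995604. Corrected H = 0.782857 / 0.995604 = 0.786313.
Step 5: Under H0, H ~ chi^2(2); p-value = 0.674923.
Step 6: alpha = 0.05. fail to reject H0.

H = 0.7863, df = 2, p = 0.674923, fail to reject H0.


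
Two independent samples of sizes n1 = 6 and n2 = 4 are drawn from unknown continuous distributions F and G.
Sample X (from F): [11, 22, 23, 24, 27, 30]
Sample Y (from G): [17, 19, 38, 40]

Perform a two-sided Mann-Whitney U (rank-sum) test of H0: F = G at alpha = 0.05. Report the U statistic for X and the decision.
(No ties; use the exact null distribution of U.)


Step 1: Combine and sort all 10 observations; assign midranks.
sorted (value, group): (11,X), (17,Y), (19,Y), (22,X), (23,X), (24,X), (27,X), (30,X), (38,Y), (40,Y)
ranks: 11->1, 17->2, 19->3, 22->4, 23->5, 24->6, 27->7, 30->8, 38->9, 40->10
Step 2: Rank sum for X: R1 = 1 + 4 + 5 + 6 + 7 + 8 = 31.
Step 3: U_X = R1 - n1(n1+1)/2 = 31 - 6*7/2 = 31 - 21 = 10.
       U_Y = n1*n2 - U_X = 24 - 10 = 14.
Step 4: No ties, so the exact null distribution of U (based on enumerating the C(10,6) = 210 equally likely rank assignments) gives the two-sided p-value.
Step 5: p-value = 0.761905; compare to alpha = 0.05. fail to reject H0.

U_X = 10, p = 0.761905, fail to reject H0 at alpha = 0.05.


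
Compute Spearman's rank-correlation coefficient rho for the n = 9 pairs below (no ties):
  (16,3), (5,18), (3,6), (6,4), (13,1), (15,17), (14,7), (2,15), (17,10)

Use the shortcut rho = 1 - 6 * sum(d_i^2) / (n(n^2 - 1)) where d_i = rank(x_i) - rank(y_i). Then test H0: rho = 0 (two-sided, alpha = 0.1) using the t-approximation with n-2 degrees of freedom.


Step 1: Rank x and y separately (midranks; no ties here).
rank(x): 16->8, 5->3, 3->2, 6->4, 13->5, 15->7, 14->6, 2->1, 17->9
rank(y): 3->2, 18->9, 6->4, 4->3, 1->1, 17->8, 7->5, 15->7, 10->6
Step 2: d_i = R_x(i) - R_y(i); compute d_i^2.
  (8-2)^2=36, (3-9)^2=36, (2-4)^2=4, (4-3)^2=1, (5-1)^2=16, (7-8)^2=1, (6-5)^2=1, (1-7)^2=36, (9-6)^2=9
sum(d^2) = 140.
Step 3: rho = 1 - 6*140 / (9*(9^2 - 1)) = 1 - 840/720 = -0.166667.
Step 4: Under H0, t = rho * sqrt((n-2)/(1-rho^2)) = -0.4472 ~ t(7).
Step 5: Two-sided p-value from the t-distribution with 7 df = 0.668231.
Step 6: alpha = 0.1. fail to reject H0.

rho = -0.1667, p = 0.668231, fail to reject H0 at alpha = 0.1.


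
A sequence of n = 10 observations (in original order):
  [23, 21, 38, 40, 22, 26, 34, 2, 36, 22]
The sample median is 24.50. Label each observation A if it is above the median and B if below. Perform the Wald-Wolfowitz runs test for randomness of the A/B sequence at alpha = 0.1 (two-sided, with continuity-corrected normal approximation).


Step 1: Compute median = 24.50; label A = above, B = below.
Labels in order: BBAABAABAB  (n_A = 5, n_B = 5)
Step 2: Count runs R = 7.
Step 3: Under H0 (random ordering), E[R] = 2*n_A*n_B/(n_A+n_B) + 1 = 2*5*5/10 + 1 = 6.0000.
        Var[R] = 2*n_A*n_B*(2*n_A*n_B - n_A - n_B) / ((n_A+n_B)^2 * (n_A+n_B-1)) = 2000/900 = 2.2222.
        SD[R] = 1.4907.
Step 4: Continuity-corrected z = (R - 0.5 - E[R]) / SD[R] = (7 - 0.5 - 6.0000) / 1.4907 = 0.3354.
Step 5: Two-sided p-value via normal approximation = 2*(1 - Phi(|z|)) = 0.737316.
Step 6: alpha = 0.1. fail to reject H0.

R = 7, z = 0.3354, p = 0.737316, fail to reject H0.


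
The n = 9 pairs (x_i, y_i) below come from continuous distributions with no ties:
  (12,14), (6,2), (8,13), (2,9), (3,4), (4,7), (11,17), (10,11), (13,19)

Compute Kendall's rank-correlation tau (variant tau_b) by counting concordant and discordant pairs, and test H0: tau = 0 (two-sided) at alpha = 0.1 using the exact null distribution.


Step 1: Enumerate the 36 unordered pairs (i,j) with i<j and classify each by sign(x_j-x_i) * sign(y_j-y_i).
  (1,2):dx=-6,dy=-12->C; (1,3):dx=-4,dy=-1->C; (1,4):dx=-10,dy=-5->C; (1,5):dx=-9,dy=-10->C
  (1,6):dx=-8,dy=-7->C; (1,7):dx=-1,dy=+3->D; (1,8):dx=-2,dy=-3->C; (1,9):dx=+1,dy=+5->C
  (2,3):dx=+2,dy=+11->C; (2,4):dx=-4,dy=+7->D; (2,5):dx=-3,dy=+2->D; (2,6):dx=-2,dy=+5->D
  (2,7):dx=+5,dy=+15->C; (2,8):dx=+4,dy=+9->C; (2,9):dx=+7,dy=+17->C; (3,4):dx=-6,dy=-4->C
  (3,5):dx=-5,dy=-9->C; (3,6):dx=-4,dy=-6->C; (3,7):dx=+3,dy=+4->C; (3,8):dx=+2,dy=-2->D
  (3,9):dx=+5,dy=+6->C; (4,5):dx=+1,dy=-5->D; (4,6):dx=+2,dy=-2->D; (4,7):dx=+9,dy=+8->C
  (4,8):dx=+8,dy=+2->C; (4,9):dx=+11,dy=+10->C; (5,6):dx=+1,dy=+3->C; (5,7):dx=+8,dy=+13->C
  (5,8):dx=+7,dy=+7->C; (5,9):dx=+10,dy=+15->C; (6,7):dx=+7,dy=+10->C; (6,8):dx=+6,dy=+4->C
  (6,9):dx=+9,dy=+12->C; (7,8):dx=-1,dy=-6->C; (7,9):dx=+2,dy=+2->C; (8,9):dx=+3,dy=+8->C
Step 2: C = 29, D = 7, total pairs = 36.
Step 3: tau = (C - D)/(n(n-1)/2) = (29 - 7)/36 = 0.611111.
Step 4: Exact two-sided p-value (enumerate n! = 362880 permutations of y under H0): p = 0.024741.
Step 5: alpha = 0.1. reject H0.

tau_b = 0.6111 (C=29, D=7), p = 0.024741, reject H0.


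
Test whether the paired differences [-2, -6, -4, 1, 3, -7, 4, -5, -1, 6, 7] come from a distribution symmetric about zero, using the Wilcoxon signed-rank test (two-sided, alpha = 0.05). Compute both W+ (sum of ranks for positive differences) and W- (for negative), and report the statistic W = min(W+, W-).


Step 1: Drop any zero differences (none here) and take |d_i|.
|d| = [2, 6, 4, 1, 3, 7, 4, 5, 1, 6, 7]
Step 2: Midrank |d_i| (ties get averaged ranks).
ranks: |2|->3, |6|->8.5, |4|->5.5, |1|->1.5, |3|->4, |7|->10.5, |4|->5.5, |5|->7, |1|->1.5, |6|->8.5, |7|->10.5
Step 3: Attach original signs; sum ranks with positive sign and with negative sign.
W+ = 1.5 + 4 + 5.5 + 8.5 + 10.5 = 30
W- = 3 + 8.5 + 5.5 + 10.5 + 7 + 1.5 = 36
(Check: W+ + W- = 66 should equal n(n+1)/2 = 66.)
Step 4: Test statistic W = min(W+, W-) = 30.
Step 5: Ties in |d|, so use the tie-corrected normal approximation.
        E[W] = n(n+1)/4 = 11*12/4 = 33.
        Tie groups: |d|=1 (t=2), |d|=4 (t=2), |d|=6 (t=2), |d|=7 (t=2); sum(t^3 - t) = 24.
        Var[W] = n(n+1)(2n+1)/24 - sum(t^3-t)/48 = 3036/24 - 24/48 = 126.
        z = (W - E[W]) / sqrt(Var[W]) = (30 - 33) / 11.2250 = -0.2673.
        Two-sided p = 2*Phi(z) = 0.789268.
Step 6: alpha = 0.05. fail to reject H0.

W+ = 30, W- = 36, W = min = 30, p = 0.789268, fail to reject H0.


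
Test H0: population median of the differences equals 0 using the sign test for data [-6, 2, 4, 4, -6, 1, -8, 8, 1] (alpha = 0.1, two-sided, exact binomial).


Step 1: Discard zero differences. Original n = 9; n_eff = number of nonzero differences = 9.
Nonzero differences (with sign): -6, +2, +4, +4, -6, +1, -8, +8, +1
Step 2: Count signs: positive = 6, negative = 3.
Step 3: Under H0: P(positive) = 0.5, so the number of positives S ~ Bin(9, 0.5).
Step 4: Two-sided exact p-value = sum of Bin(9,0.5) probabilities at or below the observed probability = 0.507812.
Step 5: alpha = 0.1. fail to reject H0.

n_eff = 9, pos = 6, neg = 3, p = 0.507812, fail to reject H0.


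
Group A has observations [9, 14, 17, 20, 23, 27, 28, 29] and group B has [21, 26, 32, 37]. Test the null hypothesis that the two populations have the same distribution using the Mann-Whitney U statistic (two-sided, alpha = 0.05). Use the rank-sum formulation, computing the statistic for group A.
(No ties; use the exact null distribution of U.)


Step 1: Combine and sort all 12 observations; assign midranks.
sorted (value, group): (9,X), (14,X), (17,X), (20,X), (21,Y), (23,X), (26,Y), (27,X), (28,X), (29,X), (32,Y), (37,Y)
ranks: 9->1, 14->2, 17->3, 20->4, 21->5, 23->6, 26->7, 27->8, 28->9, 29->10, 32->11, 37->12
Step 2: Rank sum for X: R1 = 1 + 2 + 3 + 4 + 6 + 8 + 9 + 10 = 43.
Step 3: U_X = R1 - n1(n1+1)/2 = 43 - 8*9/2 = 43 - 36 = 7.
       U_Y = n1*n2 - U_X = 32 - 7 = 25.
Step 4: No ties, so the exact null distribution of U (based on enumerating the C(12,8) = 495 equally likely rank assignments) gives the two-sided p-value.
Step 5: p-value = 0.153535; compare to alpha = 0.05. fail to reject H0.

U_X = 7, p = 0.153535, fail to reject H0 at alpha = 0.05.


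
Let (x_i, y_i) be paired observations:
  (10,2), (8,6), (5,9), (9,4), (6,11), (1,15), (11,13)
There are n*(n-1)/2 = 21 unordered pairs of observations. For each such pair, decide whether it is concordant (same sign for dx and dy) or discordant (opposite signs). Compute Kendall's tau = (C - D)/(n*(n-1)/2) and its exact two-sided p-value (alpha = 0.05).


Step 1: Enumerate the 21 unordered pairs (i,j) with i<j and classify each by sign(x_j-x_i) * sign(y_j-y_i).
  (1,2):dx=-2,dy=+4->D; (1,3):dx=-5,dy=+7->D; (1,4):dx=-1,dy=+2->D; (1,5):dx=-4,dy=+9->D
  (1,6):dx=-9,dy=+13->D; (1,7):dx=+1,dy=+11->C; (2,3):dx=-3,dy=+3->D; (2,4):dx=+1,dy=-2->D
  (2,5):dx=-2,dy=+5->D; (2,6):dx=-7,dy=+9->D; (2,7):dx=+3,dy=+7->C; (3,4):dx=+4,dy=-5->D
  (3,5):dx=+1,dy=+2->C; (3,6):dx=-4,dy=+6->D; (3,7):dx=+6,dy=+4->C; (4,5):dx=-3,dy=+7->D
  (4,6):dx=-8,dy=+11->D; (4,7):dx=+2,dy=+9->C; (5,6):dx=-5,dy=+4->D; (5,7):dx=+5,dy=+2->C
  (6,7):dx=+10,dy=-2->D
Step 2: C = 6, D = 15, total pairs = 21.
Step 3: tau = (C - D)/(n(n-1)/2) = (6 - 15)/21 = -0.428571.
Step 4: Exact two-sided p-value (enumerate n! = 5040 permutations of y under H0): p = 0.238889.
Step 5: alpha = 0.05. fail to reject H0.

tau_b = -0.4286 (C=6, D=15), p = 0.238889, fail to reject H0.


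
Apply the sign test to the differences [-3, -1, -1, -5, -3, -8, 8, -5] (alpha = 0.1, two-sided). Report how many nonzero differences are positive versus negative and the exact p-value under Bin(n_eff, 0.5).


Step 1: Discard zero differences. Original n = 8; n_eff = number of nonzero differences = 8.
Nonzero differences (with sign): -3, -1, -1, -5, -3, -8, +8, -5
Step 2: Count signs: positive = 1, negative = 7.
Step 3: Under H0: P(positive) = 0.5, so the number of positives S ~ Bin(8, 0.5).
Step 4: Two-sided exact p-value = sum of Bin(8,0.5) probabilities at or below the observed probability = 0.070312.
Step 5: alpha = 0.1. reject H0.

n_eff = 8, pos = 1, neg = 7, p = 0.070312, reject H0.


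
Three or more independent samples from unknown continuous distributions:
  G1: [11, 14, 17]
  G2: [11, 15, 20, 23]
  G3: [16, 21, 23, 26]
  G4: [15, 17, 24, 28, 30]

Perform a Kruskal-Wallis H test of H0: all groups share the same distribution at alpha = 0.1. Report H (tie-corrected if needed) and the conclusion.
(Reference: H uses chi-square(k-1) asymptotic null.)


Step 1: Combine all N = 16 observations and assign midranks.
sorted (value, group, rank): (11,G1,1.5), (11,G2,1.5), (14,G1,3), (15,G2,4.5), (15,G4,4.5), (16,G3,6), (17,G1,7.5), (17,G4,7.5), (20,G2,9), (21,G3,10), (23,G2,11.5), (23,G3,11.5), (24,G4,13), (26,G3,14), (28,G4,15), (30,G4,16)
Step 2: Sum ranks within each group.
R_1 = 12 (n_1 = 3)
R_2 = 26.5 (n_2 = 4)
R_3 = 41.5 (n_3 = 4)
R_4 = 56 (n_4 = 5)
Step 3: H = 12/(N(N+1)) * sum(R_i^2/n_i) - 3(N+1)
     = 12/(16*17) * (12^2/3 + 26.5^2/4 + 41.5^2/4 + 56^2/5) - 3*17
     = 0.044118 * 1281.33 - 51
     = 5.529044.
Step 4: Ties present; correction factor C = 1 - 24/(16^3 - 16) = 0.994118. Corrected H = 5.529044 / 0.994118 = 5.561760.
Step 5: Under H0, H ~ chi^2(3); p-value = 0.134991.
Step 6: alpha = 0.1. fail to reject H0.

H = 5.5618, df = 3, p = 0.134991, fail to reject H0.


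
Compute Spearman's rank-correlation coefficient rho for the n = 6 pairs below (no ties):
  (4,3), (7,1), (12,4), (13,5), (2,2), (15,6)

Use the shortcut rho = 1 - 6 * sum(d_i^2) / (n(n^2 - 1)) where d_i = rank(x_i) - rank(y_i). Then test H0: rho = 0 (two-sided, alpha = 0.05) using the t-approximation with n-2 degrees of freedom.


Step 1: Rank x and y separately (midranks; no ties here).
rank(x): 4->2, 7->3, 12->4, 13->5, 2->1, 15->6
rank(y): 3->3, 1->1, 4->4, 5->5, 2->2, 6->6
Step 2: d_i = R_x(i) - R_y(i); compute d_i^2.
  (2-3)^2=1, (3-1)^2=4, (4-4)^2=0, (5-5)^2=0, (1-2)^2=1, (6-6)^2=0
sum(d^2) = 6.
Step 3: rho = 1 - 6*6 / (6*(6^2 - 1)) = 1 - 36/210 = 0.828571.
Step 4: Under H0, t = rho * sqrt((n-2)/(1-rho^2)) = 2.9598 ~ t(4).
Step 5: Two-sided p-value from the t-distribution with 4 df = 0.041563.
Step 6: alpha = 0.05. reject H0.

rho = 0.8286, p = 0.041563, reject H0 at alpha = 0.05.


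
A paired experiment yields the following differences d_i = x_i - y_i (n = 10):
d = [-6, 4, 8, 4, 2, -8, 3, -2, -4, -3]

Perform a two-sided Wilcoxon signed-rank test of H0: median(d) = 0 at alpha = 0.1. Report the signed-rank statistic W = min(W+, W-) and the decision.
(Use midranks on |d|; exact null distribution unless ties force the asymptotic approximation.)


Step 1: Drop any zero differences (none here) and take |d_i|.
|d| = [6, 4, 8, 4, 2, 8, 3, 2, 4, 3]
Step 2: Midrank |d_i| (ties get averaged ranks).
ranks: |6|->8, |4|->6, |8|->9.5, |4|->6, |2|->1.5, |8|->9.5, |3|->3.5, |2|->1.5, |4|->6, |3|->3.5
Step 3: Attach original signs; sum ranks with positive sign and with negative sign.
W+ = 6 + 9.5 + 6 + 1.5 + 3.5 = 26.5
W- = 8 + 9.5 + 1.5 + 6 + 3.5 = 28.5
(Check: W+ + W- = 55 should equal n(n+1)/2 = 55.)
Step 4: Test statistic W = min(W+, W-) = 26.5.
Step 5: Ties in |d|, so use the tie-corrected normal approximation.
        E[W] = n(n+1)/4 = 10*11/4 = 27.5.
        Tie groups: |d|=2 (t=2), |d|=3 (t=2), |d|=4 (t=3), |d|=8 (t=2); sum(t^3 - t) = 42.
        Var[W] = n(n+1)(2n+1)/24 - sum(t^3-t)/48 = 2310/24 - 42/48 = 95.375.
        z = (W - E[W]) / sqrt(Var[W]) = (26.5 - 27.5) / 9.7660 = -0.1024.
        Two-sided p = 2*Phi(z) = 0.918442.
Step 6: alpha = 0.1. fail to reject H0.

W+ = 26.5, W- = 28.5, W = min = 26.5, p = 0.918442, fail to reject H0.


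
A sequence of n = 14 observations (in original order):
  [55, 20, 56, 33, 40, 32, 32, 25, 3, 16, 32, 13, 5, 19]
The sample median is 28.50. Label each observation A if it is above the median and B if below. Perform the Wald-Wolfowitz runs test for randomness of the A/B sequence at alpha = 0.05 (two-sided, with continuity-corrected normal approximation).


Step 1: Compute median = 28.50; label A = above, B = below.
Labels in order: ABAAAAABBBABBB  (n_A = 7, n_B = 7)
Step 2: Count runs R = 6.
Step 3: Under H0 (random ordering), E[R] = 2*n_A*n_B/(n_A+n_B) + 1 = 2*7*7/14 + 1 = 8.0000.
        Var[R] = 2*n_A*n_B*(2*n_A*n_B - n_A - n_B) / ((n_A+n_B)^2 * (n_A+n_B-1)) = 8232/2548 = 3.2308.
        SD[R] = 1.7974.
Step 4: Continuity-corrected z = (R + 0.5 - E[R]) / SD[R] = (6 + 0.5 - 8.0000) / 1.7974 = -0.8345.
Step 5: Two-sided p-value via normal approximation = 2*(1 - Phi(|z|)) = 0.403986.
Step 6: alpha = 0.05. fail to reject H0.

R = 6, z = -0.8345, p = 0.403986, fail to reject H0.


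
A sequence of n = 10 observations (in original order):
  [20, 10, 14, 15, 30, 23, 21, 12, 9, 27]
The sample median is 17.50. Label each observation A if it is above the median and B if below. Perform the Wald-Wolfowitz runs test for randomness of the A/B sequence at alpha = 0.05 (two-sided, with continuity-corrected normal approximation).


Step 1: Compute median = 17.50; label A = above, B = below.
Labels in order: ABBBAAABBA  (n_A = 5, n_B = 5)
Step 2: Count runs R = 5.
Step 3: Under H0 (random ordering), E[R] = 2*n_A*n_B/(n_A+n_B) + 1 = 2*5*5/10 + 1 = 6.0000.
        Var[R] = 2*n_A*n_B*(2*n_A*n_B - n_A - n_B) / ((n_A+n_B)^2 * (n_A+n_B-1)) = 2000/900 = 2.2222.
        SD[R] = 1.4907.
Step 4: Continuity-corrected z = (R + 0.5 - E[R]) / SD[R] = (5 + 0.5 - 6.0000) / 1.4907 = -0.3354.
Step 5: Two-sided p-value via normal approximation = 2*(1 - Phi(|z|)) = 0.737316.
Step 6: alpha = 0.05. fail to reject H0.

R = 5, z = -0.3354, p = 0.737316, fail to reject H0.
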